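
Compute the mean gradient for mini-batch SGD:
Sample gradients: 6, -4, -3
Average gradient = -0.3333

Average = (1/3)(6 + -4 + -3) = -1/3 = -0.3333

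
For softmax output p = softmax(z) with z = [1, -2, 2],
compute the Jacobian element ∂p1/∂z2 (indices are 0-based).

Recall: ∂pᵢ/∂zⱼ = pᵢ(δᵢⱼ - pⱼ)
∂p1/∂z2 = -0.009532

p = softmax(z) = [0.2654, 0.01321, 0.7214]
p1 = 0.01321, p2 = 0.7214

∂p1/∂z2 = -p1 × p2 = -0.01321 × 0.7214 = -0.009532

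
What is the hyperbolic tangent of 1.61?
0.9232

tanh(1.61) = (e^(1.61) - e^(-1.61))/(e^(1.61) + e^(-1.61)) = 0.9232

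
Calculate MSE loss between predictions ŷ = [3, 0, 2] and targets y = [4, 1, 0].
MSE = 2

MSE = (1/3)((3-4)² + (0-1)² + (2-0)²) = (1/3)(1 + 1 + 4) = 2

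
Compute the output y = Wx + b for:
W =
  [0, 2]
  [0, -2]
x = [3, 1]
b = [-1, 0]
y = [1, -2]

Wx = [0×3 + 2×1, 0×3 + -2×1]
   = [2, -2]
y = Wx + b = [2 + -1, -2 + 0] = [1, -2]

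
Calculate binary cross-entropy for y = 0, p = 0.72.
L = 1.273

L = -0·log(0.72) - 1·log(0.28) = -log(0.28) = 1.273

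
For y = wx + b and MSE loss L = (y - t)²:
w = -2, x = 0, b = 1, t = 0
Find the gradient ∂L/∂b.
∂L/∂b = 2

y = wx + b = (-2)(0) + 1 = 1
∂L/∂y = 2(y - t) = 2(1 - 0) = 2
∂y/∂b = 1
∂L/∂b = ∂L/∂y · ∂y/∂b = 2 × 1 = 2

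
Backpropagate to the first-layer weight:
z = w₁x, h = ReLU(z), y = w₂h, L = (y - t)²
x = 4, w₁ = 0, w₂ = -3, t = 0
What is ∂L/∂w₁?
∂L/∂w₁ = 0

Forward pass:
z = w₁x = 0×4 = 0
h = ReLU(0) = 0
y = w₂h = -3×0 = 0

Backward pass:
∂L/∂y = 2(y - t) = 2(0 - 0) = 0
∂y/∂h = w₂ = -3
∂h/∂z = 0 (ReLU derivative)
∂z/∂w₁ = x = 4

∂L/∂w₁ = 0 × -3 × 0 × 4 = 0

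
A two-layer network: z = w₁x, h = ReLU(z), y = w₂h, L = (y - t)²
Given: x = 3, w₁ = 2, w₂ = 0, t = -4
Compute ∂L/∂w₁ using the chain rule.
∂L/∂w₁ = 0

Forward pass:
z = w₁x = 2×3 = 6
h = ReLU(6) = 6
y = w₂h = 0×6 = 0

Backward pass:
∂L/∂y = 2(y - t) = 2(0 - -4) = 8
∂y/∂h = w₂ = 0
∂h/∂z = 1 (ReLU derivative)
∂z/∂w₁ = x = 3

∂L/∂w₁ = 8 × 0 × 1 × 3 = 0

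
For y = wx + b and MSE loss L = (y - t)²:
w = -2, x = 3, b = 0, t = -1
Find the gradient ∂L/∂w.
∂L/∂w = -30

y = wx + b = (-2)(3) + 0 = -6
∂L/∂y = 2(y - t) = 2(-6 - -1) = -10
∂y/∂w = x = 3
∂L/∂w = ∂L/∂y · ∂y/∂w = -10 × 3 = -30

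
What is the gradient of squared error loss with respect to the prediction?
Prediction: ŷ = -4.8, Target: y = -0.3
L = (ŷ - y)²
∂L/∂ŷ = -9.0

∂L/∂ŷ = 2(ŷ - y) = 2(-4.8 - -0.3) = 2(-4.5) = -9.0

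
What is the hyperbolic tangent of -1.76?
-0.9425

tanh(-1.76) = (e^(-1.76) - e^(1.76))/(e^(-1.76) + e^(1.76)) = -0.9425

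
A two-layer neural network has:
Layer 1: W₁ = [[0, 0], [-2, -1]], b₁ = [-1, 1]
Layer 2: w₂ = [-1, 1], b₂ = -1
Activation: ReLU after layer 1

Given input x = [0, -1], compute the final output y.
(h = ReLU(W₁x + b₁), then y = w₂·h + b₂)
y = 1

Layer 1 pre-activation: z₁ = [-1, 2]
After ReLU: h = [0, 2]
Layer 2 output: y = -1×0 + 1×2 + -1 = 1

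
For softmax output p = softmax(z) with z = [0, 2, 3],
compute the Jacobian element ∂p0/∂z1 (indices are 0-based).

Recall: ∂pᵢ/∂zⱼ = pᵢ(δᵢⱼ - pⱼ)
∂p0/∂z1 = -0.009113

p = softmax(z) = [0.03512, 0.2595, 0.7054]
p0 = 0.03512, p1 = 0.2595

∂p0/∂z1 = -p0 × p1 = -0.03512 × 0.2595 = -0.009113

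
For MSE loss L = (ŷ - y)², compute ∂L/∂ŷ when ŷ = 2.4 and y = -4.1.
∂L/∂ŷ = 13.0

∂L/∂ŷ = 2(ŷ - y) = 2(2.4 - -4.1) = 2(6.5) = 13.0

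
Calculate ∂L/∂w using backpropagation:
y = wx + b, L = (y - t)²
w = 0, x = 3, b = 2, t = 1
∂L/∂w = 6

y = wx + b = (0)(3) + 2 = 2
∂L/∂y = 2(y - t) = 2(2 - 1) = 2
∂y/∂w = x = 3
∂L/∂w = ∂L/∂y · ∂y/∂w = 2 × 3 = 6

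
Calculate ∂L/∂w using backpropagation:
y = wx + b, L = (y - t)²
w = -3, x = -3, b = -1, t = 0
∂L/∂w = -48

y = wx + b = (-3)(-3) + -1 = 8
∂L/∂y = 2(y - t) = 2(8 - 0) = 16
∂y/∂w = x = -3
∂L/∂w = ∂L/∂y · ∂y/∂w = 16 × -3 = -48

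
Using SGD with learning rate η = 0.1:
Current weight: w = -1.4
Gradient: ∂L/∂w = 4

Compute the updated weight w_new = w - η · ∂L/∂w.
w_new = -1.8

w_new = w - η·∂L/∂w = -1.4 - 0.1×(4) = -1.4 - (0.4) = -1.8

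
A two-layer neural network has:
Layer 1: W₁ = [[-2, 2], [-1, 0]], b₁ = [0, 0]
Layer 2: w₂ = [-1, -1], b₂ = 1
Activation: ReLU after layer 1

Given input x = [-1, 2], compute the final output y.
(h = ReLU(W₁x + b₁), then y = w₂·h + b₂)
y = -6

Layer 1 pre-activation: z₁ = [6, 1]
After ReLU: h = [6, 1]
Layer 2 output: y = -1×6 + -1×1 + 1 = -6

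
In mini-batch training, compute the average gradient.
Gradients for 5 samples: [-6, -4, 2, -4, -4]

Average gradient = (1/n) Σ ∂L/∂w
Average gradient = -3.2

Average = (1/5)(-6 + -4 + 2 + -4 + -4) = -16/5 = -3.2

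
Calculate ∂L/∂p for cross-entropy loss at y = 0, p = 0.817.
∂L/∂p = 5.464

∂L/∂p = -y/p + (1-y)/(1-p) = 0 + 1/0.183 = 5.464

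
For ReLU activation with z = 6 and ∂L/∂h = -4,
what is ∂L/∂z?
∂L/∂z = -4

h = ReLU(6) = 6
Since z > 0: ∂h/∂z = 1
∂L/∂z = ∂L/∂h · ∂h/∂z = -4 × 1 = -4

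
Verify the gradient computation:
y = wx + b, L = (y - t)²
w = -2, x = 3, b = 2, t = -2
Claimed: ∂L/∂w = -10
Incorrect

y = (-2)(3) + 2 = -4
∂L/∂y = 2(y - t) = 2(-4 - -2) = -4
∂y/∂w = x = 3
∂L/∂w = -4 × 3 = -12

Claimed value: -10
Incorrect: The correct gradient is -12.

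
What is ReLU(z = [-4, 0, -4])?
h = [0, 0, 0]

ReLU applied element-wise: max(0,-4)=0, max(0,0)=0, max(0,-4)=0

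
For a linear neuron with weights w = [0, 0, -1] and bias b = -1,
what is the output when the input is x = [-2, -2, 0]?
y = -1

y = (0)(-2) + (0)(-2) + (-1)(0) + -1 = -1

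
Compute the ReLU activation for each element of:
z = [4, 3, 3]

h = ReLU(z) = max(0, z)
h = [4, 3, 3]

ReLU applied element-wise: max(0,4)=4, max(0,3)=3, max(0,3)=3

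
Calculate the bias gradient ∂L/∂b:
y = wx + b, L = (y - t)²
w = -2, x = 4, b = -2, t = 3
∂L/∂b = -26

y = wx + b = (-2)(4) + -2 = -10
∂L/∂y = 2(y - t) = 2(-10 - 3) = -26
∂y/∂b = 1
∂L/∂b = ∂L/∂y · ∂y/∂b = -26 × 1 = -26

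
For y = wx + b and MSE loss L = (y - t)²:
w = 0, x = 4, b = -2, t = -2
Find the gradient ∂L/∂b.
∂L/∂b = 0

y = wx + b = (0)(4) + -2 = -2
∂L/∂y = 2(y - t) = 2(-2 - -2) = 0
∂y/∂b = 1
∂L/∂b = ∂L/∂y · ∂y/∂b = 0 × 1 = 0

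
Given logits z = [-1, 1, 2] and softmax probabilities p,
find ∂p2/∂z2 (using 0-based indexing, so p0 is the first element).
∂p2/∂z2 = 0.2078

p = softmax(z) = [0.03512, 0.2595, 0.7054]
p2 = 0.7054

∂p2/∂z2 = p2(1 - p2) = 0.7054 × (1 - 0.7054) = 0.2078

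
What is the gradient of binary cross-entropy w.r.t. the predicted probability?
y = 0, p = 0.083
∂L/∂p = 1.091

∂L/∂p = -y/p + (1-y)/(1-p) = 0 + 1/0.917 = 1.091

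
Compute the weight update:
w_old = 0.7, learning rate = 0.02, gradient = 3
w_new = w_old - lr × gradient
w_new = 0.64

w_new = w - η·∂L/∂w = 0.7 - 0.02×(3) = 0.7 - (0.06) = 0.64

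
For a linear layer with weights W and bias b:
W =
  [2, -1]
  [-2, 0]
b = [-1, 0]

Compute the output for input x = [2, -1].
y = [4, -4]

Wx = [2×2 + -1×-1, -2×2 + 0×-1]
   = [5, -4]
y = Wx + b = [5 + -1, -4 + 0] = [4, -4]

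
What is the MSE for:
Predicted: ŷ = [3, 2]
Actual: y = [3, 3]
MSE = 0.5

MSE = (1/2)((3-3)² + (2-3)²) = (1/2)(0 + 1) = 0.5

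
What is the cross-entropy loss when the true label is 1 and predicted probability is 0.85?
L = 0.1625

L = -1·log(0.85) - 0·log(0.15) = -log(0.85) = 0.1625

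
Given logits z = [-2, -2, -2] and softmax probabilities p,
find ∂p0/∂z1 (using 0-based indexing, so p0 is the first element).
∂p0/∂z1 = -0.1111

p = softmax(z) = [0.3333, 0.3333, 0.3333]
p0 = 0.3333, p1 = 0.3333

∂p0/∂z1 = -p0 × p1 = -0.3333 × 0.3333 = -0.1111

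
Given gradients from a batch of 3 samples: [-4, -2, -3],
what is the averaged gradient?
Average gradient = -3

Average = (1/3)(-4 + -2 + -3) = -9/3 = -3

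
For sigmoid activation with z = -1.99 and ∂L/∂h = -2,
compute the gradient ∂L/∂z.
∂L/∂z = -0.2116

σ(-1.99) = 0.1203
σ'(-1.99) = σ(-1.99)(1 - σ(-1.99)) = 0.1203 × 0.8797 = 0.1058
∂L/∂z = ∂L/∂h · σ'(z) = -2 × 0.1058 = -0.2116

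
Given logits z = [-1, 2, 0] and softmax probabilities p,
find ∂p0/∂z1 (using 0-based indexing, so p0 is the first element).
∂p0/∂z1 = -0.03545

p = softmax(z) = [0.04201, 0.8438, 0.1142]
p0 = 0.04201, p1 = 0.8438

∂p0/∂z1 = -p0 × p1 = -0.04201 × 0.8438 = -0.03545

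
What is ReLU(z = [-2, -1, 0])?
h = [0, 0, 0]

ReLU applied element-wise: max(0,-2)=0, max(0,-1)=0, max(0,0)=0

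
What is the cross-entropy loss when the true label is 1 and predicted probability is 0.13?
L = 2.04

L = -1·log(0.13) - 0·log(0.87) = -log(0.13) = 2.04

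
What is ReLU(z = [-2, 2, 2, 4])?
h = [0, 2, 2, 4]

ReLU applied element-wise: max(0,-2)=0, max(0,2)=2, max(0,2)=2, max(0,4)=4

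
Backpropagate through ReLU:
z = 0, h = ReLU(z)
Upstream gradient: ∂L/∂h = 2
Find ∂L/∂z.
∂L/∂z = 0

h = ReLU(0) = 0
At z = 0: ∂h/∂z = 0 (by convention)
∂L/∂z = ∂L/∂h · ∂h/∂z = 2 × 0 = 0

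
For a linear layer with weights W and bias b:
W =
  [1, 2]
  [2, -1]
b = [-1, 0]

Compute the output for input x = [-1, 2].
y = [2, -4]

Wx = [1×-1 + 2×2, 2×-1 + -1×2]
   = [3, -4]
y = Wx + b = [3 + -1, -4 + 0] = [2, -4]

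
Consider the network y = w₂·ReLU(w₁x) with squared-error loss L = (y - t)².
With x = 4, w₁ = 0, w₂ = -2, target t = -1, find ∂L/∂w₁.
∂L/∂w₁ = 0

Forward pass:
z = w₁x = 0×4 = 0
h = ReLU(0) = 0
y = w₂h = -2×0 = 0

Backward pass:
∂L/∂y = 2(y - t) = 2(0 - -1) = 2
∂y/∂h = w₂ = -2
∂h/∂z = 0 (ReLU derivative)
∂z/∂w₁ = x = 4

∂L/∂w₁ = 2 × -2 × 0 × 4 = 0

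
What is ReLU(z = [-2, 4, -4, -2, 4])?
h = [0, 4, 0, 0, 4]

ReLU applied element-wise: max(0,-2)=0, max(0,4)=4, max(0,-4)=0, max(0,-2)=0, max(0,4)=4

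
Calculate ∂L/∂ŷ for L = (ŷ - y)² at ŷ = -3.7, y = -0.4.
∂L/∂ŷ = -6.6

∂L/∂ŷ = 2(ŷ - y) = 2(-3.7 - -0.4) = 2(-3.3) = -6.6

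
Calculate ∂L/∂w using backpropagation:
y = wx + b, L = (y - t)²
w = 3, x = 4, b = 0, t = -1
∂L/∂w = 104

y = wx + b = (3)(4) + 0 = 12
∂L/∂y = 2(y - t) = 2(12 - -1) = 26
∂y/∂w = x = 4
∂L/∂w = ∂L/∂y · ∂y/∂w = 26 × 4 = 104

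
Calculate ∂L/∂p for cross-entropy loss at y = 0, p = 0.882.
∂L/∂p = 8.475

∂L/∂p = -y/p + (1-y)/(1-p) = 0 + 1/0.118 = 8.475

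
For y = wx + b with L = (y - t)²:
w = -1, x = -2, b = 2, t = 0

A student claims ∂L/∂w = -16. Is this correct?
Correct

y = (-1)(-2) + 2 = 4
∂L/∂y = 2(y - t) = 2(4 - 0) = 8
∂y/∂w = x = -2
∂L/∂w = 8 × -2 = -16

Claimed value: -16
Correct: The correct gradient is -16.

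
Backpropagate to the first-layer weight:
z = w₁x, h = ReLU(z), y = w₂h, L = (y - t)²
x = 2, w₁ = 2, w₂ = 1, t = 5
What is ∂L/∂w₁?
∂L/∂w₁ = -4

Forward pass:
z = w₁x = 2×2 = 4
h = ReLU(4) = 4
y = w₂h = 1×4 = 4

Backward pass:
∂L/∂y = 2(y - t) = 2(4 - 5) = -2
∂y/∂h = w₂ = 1
∂h/∂z = 1 (ReLU derivative)
∂z/∂w₁ = x = 2

∂L/∂w₁ = -2 × 1 × 1 × 2 = -4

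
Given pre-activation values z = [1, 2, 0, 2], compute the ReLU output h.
h = [1, 2, 0, 2]

ReLU applied element-wise: max(0,1)=1, max(0,2)=2, max(0,0)=0, max(0,2)=2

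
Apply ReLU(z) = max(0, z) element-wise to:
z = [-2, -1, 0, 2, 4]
h = [0, 0, 0, 2, 4]

ReLU applied element-wise: max(0,-2)=0, max(0,-1)=0, max(0,0)=0, max(0,2)=2, max(0,4)=4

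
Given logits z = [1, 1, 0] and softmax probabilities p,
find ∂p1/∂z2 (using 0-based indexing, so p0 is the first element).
∂p1/∂z2 = -0.06561

p = softmax(z) = [0.4223, 0.4223, 0.1554]
p1 = 0.4223, p2 = 0.1554

∂p1/∂z2 = -p1 × p2 = -0.4223 × 0.1554 = -0.06561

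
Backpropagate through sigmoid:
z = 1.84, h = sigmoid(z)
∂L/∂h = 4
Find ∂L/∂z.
∂L/∂z = 0.4731

σ(1.84) = 0.8629
σ'(1.84) = σ(1.84)(1 - σ(1.84)) = 0.8629 × 0.1371 = 0.1183
∂L/∂z = ∂L/∂h · σ'(z) = 4 × 0.1183 = 0.4731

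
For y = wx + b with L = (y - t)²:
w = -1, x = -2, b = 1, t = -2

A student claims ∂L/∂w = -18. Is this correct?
Incorrect

y = (-1)(-2) + 1 = 3
∂L/∂y = 2(y - t) = 2(3 - -2) = 10
∂y/∂w = x = -2
∂L/∂w = 10 × -2 = -20

Claimed value: -18
Incorrect: The correct gradient is -20.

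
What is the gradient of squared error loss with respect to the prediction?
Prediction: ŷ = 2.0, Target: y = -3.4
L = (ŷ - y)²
∂L/∂ŷ = 10.8

∂L/∂ŷ = 2(ŷ - y) = 2(2.0 - -3.4) = 2(5.4) = 10.8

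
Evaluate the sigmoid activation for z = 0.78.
0.6857

sigmoid(0.78) = 1/(1 + e^(-0.78)) = 1/(1 + 0.4584) = 0.6857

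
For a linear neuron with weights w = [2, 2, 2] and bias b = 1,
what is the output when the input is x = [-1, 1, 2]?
y = 5

y = (2)(-1) + (2)(1) + (2)(2) + 1 = 5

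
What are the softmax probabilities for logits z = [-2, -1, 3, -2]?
p = [0.0065, 0.0178, 0.9692, 0.0065]

exp(z) = [0.1353, 0.3679, 20.09, 0.1353]
Sum = 20.72
p = [0.0065, 0.0178, 0.9692, 0.0065]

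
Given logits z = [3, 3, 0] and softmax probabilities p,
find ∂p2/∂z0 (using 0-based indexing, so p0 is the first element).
∂p2/∂z0 = -0.01185

p = softmax(z) = [0.4879, 0.4879, 0.02429]
p2 = 0.02429, p0 = 0.4879

∂p2/∂z0 = -p2 × p0 = -0.02429 × 0.4879 = -0.01185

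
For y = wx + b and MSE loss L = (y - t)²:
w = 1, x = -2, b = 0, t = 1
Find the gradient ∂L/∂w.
∂L/∂w = 12

y = wx + b = (1)(-2) + 0 = -2
∂L/∂y = 2(y - t) = 2(-2 - 1) = -6
∂y/∂w = x = -2
∂L/∂w = ∂L/∂y · ∂y/∂w = -6 × -2 = 12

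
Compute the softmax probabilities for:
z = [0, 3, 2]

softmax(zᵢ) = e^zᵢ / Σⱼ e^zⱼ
p = [0.0351, 0.7054, 0.2595]

exp(z) = [1, 20.09, 7.389]
Sum = 28.47
p = [0.0351, 0.7054, 0.2595]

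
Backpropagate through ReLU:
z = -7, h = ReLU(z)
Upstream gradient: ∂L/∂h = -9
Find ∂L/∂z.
∂L/∂z = 0

h = ReLU(-7) = 0
Since z < 0: ∂h/∂z = 0
∂L/∂z = ∂L/∂h · ∂h/∂z = -9 × 0 = 0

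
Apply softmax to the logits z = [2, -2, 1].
p = [0.7214, 0.0132, 0.2654]

exp(z) = [7.389, 0.1353, 2.718]
Sum = 10.24
p = [0.7214, 0.0132, 0.2654]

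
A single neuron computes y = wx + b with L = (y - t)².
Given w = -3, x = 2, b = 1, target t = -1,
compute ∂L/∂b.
∂L/∂b = -8

y = wx + b = (-3)(2) + 1 = -5
∂L/∂y = 2(y - t) = 2(-5 - -1) = -8
∂y/∂b = 1
∂L/∂b = ∂L/∂y · ∂y/∂b = -8 × 1 = -8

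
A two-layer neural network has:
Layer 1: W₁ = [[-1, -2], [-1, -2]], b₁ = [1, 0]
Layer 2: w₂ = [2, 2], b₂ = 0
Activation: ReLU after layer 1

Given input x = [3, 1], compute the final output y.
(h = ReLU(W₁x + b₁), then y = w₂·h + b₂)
y = 0

Layer 1 pre-activation: z₁ = [-4, -5]
After ReLU: h = [0, 0]
Layer 2 output: y = 2×0 + 2×0 + 0 = 0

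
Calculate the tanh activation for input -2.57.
-0.9884

tanh(-2.57) = (e^(-2.57) - e^(2.57))/(e^(-2.57) + e^(2.57)) = -0.9884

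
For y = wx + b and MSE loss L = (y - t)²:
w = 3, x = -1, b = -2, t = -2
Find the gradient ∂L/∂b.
∂L/∂b = -6

y = wx + b = (3)(-1) + -2 = -5
∂L/∂y = 2(y - t) = 2(-5 - -2) = -6
∂y/∂b = 1
∂L/∂b = ∂L/∂y · ∂y/∂b = -6 × 1 = -6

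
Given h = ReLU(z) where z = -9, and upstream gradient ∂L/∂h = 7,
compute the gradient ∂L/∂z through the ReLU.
∂L/∂z = 0

h = ReLU(-9) = 0
Since z < 0: ∂h/∂z = 0
∂L/∂z = ∂L/∂h · ∂h/∂z = 7 × 0 = 0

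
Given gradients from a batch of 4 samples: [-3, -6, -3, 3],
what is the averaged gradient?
Average gradient = -2.25

Average = (1/4)(-3 + -6 + -3 + 3) = -9/4 = -2.25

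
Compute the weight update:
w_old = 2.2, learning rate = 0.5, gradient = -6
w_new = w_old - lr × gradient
w_new = 5.2

w_new = w - η·∂L/∂w = 2.2 - 0.5×(-6) = 2.2 - (-3) = 5.2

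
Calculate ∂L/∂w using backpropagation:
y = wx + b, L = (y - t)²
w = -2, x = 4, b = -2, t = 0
∂L/∂w = -80

y = wx + b = (-2)(4) + -2 = -10
∂L/∂y = 2(y - t) = 2(-10 - 0) = -20
∂y/∂w = x = 4
∂L/∂w = ∂L/∂y · ∂y/∂w = -20 × 4 = -80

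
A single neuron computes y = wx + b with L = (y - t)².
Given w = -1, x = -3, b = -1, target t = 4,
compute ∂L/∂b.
∂L/∂b = -4

y = wx + b = (-1)(-3) + -1 = 2
∂L/∂y = 2(y - t) = 2(2 - 4) = -4
∂y/∂b = 1
∂L/∂b = ∂L/∂y · ∂y/∂b = -4 × 1 = -4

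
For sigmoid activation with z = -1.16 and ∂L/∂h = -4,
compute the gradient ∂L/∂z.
∂L/∂z = -0.7268

σ(-1.16) = 0.2387
σ'(-1.16) = σ(-1.16)(1 - σ(-1.16)) = 0.2387 × 0.7613 = 0.1817
∂L/∂z = ∂L/∂h · σ'(z) = -4 × 0.1817 = -0.7268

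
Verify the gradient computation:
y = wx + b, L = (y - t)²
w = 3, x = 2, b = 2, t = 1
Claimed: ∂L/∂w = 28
Correct

y = (3)(2) + 2 = 8
∂L/∂y = 2(y - t) = 2(8 - 1) = 14
∂y/∂w = x = 2
∂L/∂w = 14 × 2 = 28

Claimed value: 28
Correct: The correct gradient is 28.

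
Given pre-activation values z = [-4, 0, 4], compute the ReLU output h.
h = [0, 0, 4]

ReLU applied element-wise: max(0,-4)=0, max(0,0)=0, max(0,4)=4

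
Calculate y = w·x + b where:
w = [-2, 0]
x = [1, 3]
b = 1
y = -1

y = (-2)(1) + (0)(3) + 1 = -1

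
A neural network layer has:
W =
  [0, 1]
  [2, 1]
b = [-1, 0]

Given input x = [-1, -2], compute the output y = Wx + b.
y = [-3, -4]

Wx = [0×-1 + 1×-2, 2×-1 + 1×-2]
   = [-2, -4]
y = Wx + b = [-2 + -1, -4 + 0] = [-3, -4]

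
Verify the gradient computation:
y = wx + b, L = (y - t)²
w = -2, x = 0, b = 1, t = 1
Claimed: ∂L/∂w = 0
Correct

y = (-2)(0) + 1 = 1
∂L/∂y = 2(y - t) = 2(1 - 1) = 0
∂y/∂w = x = 0
∂L/∂w = 0 × 0 = 0

Claimed value: 0
Correct: The correct gradient is 0.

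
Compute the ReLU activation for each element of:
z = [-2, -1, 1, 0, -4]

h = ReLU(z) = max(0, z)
h = [0, 0, 1, 0, 0]

ReLU applied element-wise: max(0,-2)=0, max(0,-1)=0, max(0,1)=1, max(0,0)=0, max(0,-4)=0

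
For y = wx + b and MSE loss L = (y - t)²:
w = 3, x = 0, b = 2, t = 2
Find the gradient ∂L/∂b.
∂L/∂b = 0

y = wx + b = (3)(0) + 2 = 2
∂L/∂y = 2(y - t) = 2(2 - 2) = 0
∂y/∂b = 1
∂L/∂b = ∂L/∂y · ∂y/∂b = 0 × 1 = 0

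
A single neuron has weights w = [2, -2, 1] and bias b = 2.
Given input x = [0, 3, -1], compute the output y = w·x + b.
y = -5

y = (2)(0) + (-2)(3) + (1)(-1) + 2 = -5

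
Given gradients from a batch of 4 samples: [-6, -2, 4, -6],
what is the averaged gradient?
Average gradient = -2.5

Average = (1/4)(-6 + -2 + 4 + -6) = -10/4 = -2.5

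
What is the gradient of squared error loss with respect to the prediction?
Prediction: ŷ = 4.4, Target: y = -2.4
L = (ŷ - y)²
∂L/∂ŷ = 13.6

∂L/∂ŷ = 2(ŷ - y) = 2(4.4 - -2.4) = 2(6.8) = 13.6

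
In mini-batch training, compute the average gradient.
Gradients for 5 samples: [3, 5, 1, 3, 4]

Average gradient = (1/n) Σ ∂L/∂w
Average gradient = 3.2

Average = (1/5)(3 + 5 + 1 + 3 + 4) = 16/5 = 3.2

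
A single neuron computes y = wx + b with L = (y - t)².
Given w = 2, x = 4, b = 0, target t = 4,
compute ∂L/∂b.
∂L/∂b = 8

y = wx + b = (2)(4) + 0 = 8
∂L/∂y = 2(y - t) = 2(8 - 4) = 8
∂y/∂b = 1
∂L/∂b = ∂L/∂y · ∂y/∂b = 8 × 1 = 8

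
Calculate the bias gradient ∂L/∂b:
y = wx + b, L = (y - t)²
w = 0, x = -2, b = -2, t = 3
∂L/∂b = -10

y = wx + b = (0)(-2) + -2 = -2
∂L/∂y = 2(y - t) = 2(-2 - 3) = -10
∂y/∂b = 1
∂L/∂b = ∂L/∂y · ∂y/∂b = -10 × 1 = -10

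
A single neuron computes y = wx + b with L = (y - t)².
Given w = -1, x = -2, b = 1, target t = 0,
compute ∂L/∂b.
∂L/∂b = 6

y = wx + b = (-1)(-2) + 1 = 3
∂L/∂y = 2(y - t) = 2(3 - 0) = 6
∂y/∂b = 1
∂L/∂b = ∂L/∂y · ∂y/∂b = 6 × 1 = 6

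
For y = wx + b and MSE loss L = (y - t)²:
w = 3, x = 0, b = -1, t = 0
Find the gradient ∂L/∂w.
∂L/∂w = 0

y = wx + b = (3)(0) + -1 = -1
∂L/∂y = 2(y - t) = 2(-1 - 0) = -2
∂y/∂w = x = 0
∂L/∂w = ∂L/∂y · ∂y/∂w = -2 × 0 = 0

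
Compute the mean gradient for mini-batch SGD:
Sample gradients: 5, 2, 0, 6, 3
Average gradient = 3.2

Average = (1/5)(5 + 2 + 0 + 6 + 3) = 16/5 = 3.2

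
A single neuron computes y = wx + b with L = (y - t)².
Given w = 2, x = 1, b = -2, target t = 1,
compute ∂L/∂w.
∂L/∂w = -2

y = wx + b = (2)(1) + -2 = 0
∂L/∂y = 2(y - t) = 2(0 - 1) = -2
∂y/∂w = x = 1
∂L/∂w = ∂L/∂y · ∂y/∂w = -2 × 1 = -2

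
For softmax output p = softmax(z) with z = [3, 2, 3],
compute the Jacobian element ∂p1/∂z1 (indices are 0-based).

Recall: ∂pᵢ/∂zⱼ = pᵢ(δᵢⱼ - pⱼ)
∂p1/∂z1 = 0.1312

p = softmax(z) = [0.4223, 0.1554, 0.4223]
p1 = 0.1554

∂p1/∂z1 = p1(1 - p1) = 0.1554 × (1 - 0.1554) = 0.1312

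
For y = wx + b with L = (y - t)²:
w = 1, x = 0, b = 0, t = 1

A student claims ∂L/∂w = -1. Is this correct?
Incorrect

y = (1)(0) + 0 = 0
∂L/∂y = 2(y - t) = 2(0 - 1) = -2
∂y/∂w = x = 0
∂L/∂w = -2 × 0 = 0

Claimed value: -1
Incorrect: The correct gradient is 0.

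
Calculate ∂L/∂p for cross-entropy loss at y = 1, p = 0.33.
∂L/∂p = -3.03

∂L/∂p = -y/p + (1-y)/(1-p) = -1/0.33 + 0 = -3.03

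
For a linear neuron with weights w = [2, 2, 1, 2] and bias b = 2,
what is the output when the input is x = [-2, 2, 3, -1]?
y = 3

y = (2)(-2) + (2)(2) + (1)(3) + (2)(-1) + 2 = 3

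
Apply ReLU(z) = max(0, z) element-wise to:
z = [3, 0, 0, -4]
h = [3, 0, 0, 0]

ReLU applied element-wise: max(0,3)=3, max(0,0)=0, max(0,0)=0, max(0,-4)=0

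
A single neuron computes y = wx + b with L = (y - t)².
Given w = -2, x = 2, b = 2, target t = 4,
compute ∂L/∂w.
∂L/∂w = -24

y = wx + b = (-2)(2) + 2 = -2
∂L/∂y = 2(y - t) = 2(-2 - 4) = -12
∂y/∂w = x = 2
∂L/∂w = ∂L/∂y · ∂y/∂w = -12 × 2 = -24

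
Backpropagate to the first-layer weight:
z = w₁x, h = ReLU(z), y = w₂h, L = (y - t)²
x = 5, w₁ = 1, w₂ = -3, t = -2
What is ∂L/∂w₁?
∂L/∂w₁ = 390

Forward pass:
z = w₁x = 1×5 = 5
h = ReLU(5) = 5
y = w₂h = -3×5 = -15

Backward pass:
∂L/∂y = 2(y - t) = 2(-15 - -2) = -26
∂y/∂h = w₂ = -3
∂h/∂z = 1 (ReLU derivative)
∂z/∂w₁ = x = 5

∂L/∂w₁ = -26 × -3 × 1 × 5 = 390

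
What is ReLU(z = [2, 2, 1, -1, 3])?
h = [2, 2, 1, 0, 3]

ReLU applied element-wise: max(0,2)=2, max(0,2)=2, max(0,1)=1, max(0,-1)=0, max(0,3)=3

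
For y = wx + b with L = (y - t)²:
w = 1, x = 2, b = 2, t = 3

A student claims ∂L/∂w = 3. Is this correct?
Incorrect

y = (1)(2) + 2 = 4
∂L/∂y = 2(y - t) = 2(4 - 3) = 2
∂y/∂w = x = 2
∂L/∂w = 2 × 2 = 4

Claimed value: 3
Incorrect: The correct gradient is 4.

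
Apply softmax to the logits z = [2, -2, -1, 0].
p = [0.831, 0.0152, 0.0414, 0.1125]

exp(z) = [7.389, 0.1353, 0.3679, 1]
Sum = 8.892
p = [0.831, 0.0152, 0.0414, 0.1125]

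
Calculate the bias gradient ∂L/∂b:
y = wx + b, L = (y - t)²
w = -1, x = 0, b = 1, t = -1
∂L/∂b = 4

y = wx + b = (-1)(0) + 1 = 1
∂L/∂y = 2(y - t) = 2(1 - -1) = 4
∂y/∂b = 1
∂L/∂b = ∂L/∂y · ∂y/∂b = 4 × 1 = 4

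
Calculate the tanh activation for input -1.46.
-0.8977

tanh(-1.46) = (e^(-1.46) - e^(1.46))/(e^(-1.46) + e^(1.46)) = -0.8977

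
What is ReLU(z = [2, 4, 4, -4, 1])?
h = [2, 4, 4, 0, 1]

ReLU applied element-wise: max(0,2)=2, max(0,4)=4, max(0,4)=4, max(0,-4)=0, max(0,1)=1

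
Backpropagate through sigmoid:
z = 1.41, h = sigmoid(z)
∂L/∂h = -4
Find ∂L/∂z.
∂L/∂z = -0.6309

σ(1.41) = 0.8038
σ'(1.41) = σ(1.41)(1 - σ(1.41)) = 0.8038 × 0.1962 = 0.1577
∂L/∂z = ∂L/∂h · σ'(z) = -4 × 0.1577 = -0.6309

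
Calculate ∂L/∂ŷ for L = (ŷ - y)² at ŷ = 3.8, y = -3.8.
∂L/∂ŷ = 15.2

∂L/∂ŷ = 2(ŷ - y) = 2(3.8 - -3.8) = 2(7.6) = 15.2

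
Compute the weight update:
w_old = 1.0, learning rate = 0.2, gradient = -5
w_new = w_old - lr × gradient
w_new = 2

w_new = w - η·∂L/∂w = 1.0 - 0.2×(-5) = 1.0 - (-1) = 2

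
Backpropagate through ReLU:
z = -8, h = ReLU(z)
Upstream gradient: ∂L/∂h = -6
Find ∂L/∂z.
∂L/∂z = 0

h = ReLU(-8) = 0
Since z < 0: ∂h/∂z = 0
∂L/∂z = ∂L/∂h · ∂h/∂z = -6 × 0 = 0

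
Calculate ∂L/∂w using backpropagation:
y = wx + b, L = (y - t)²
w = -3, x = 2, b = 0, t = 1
∂L/∂w = -28

y = wx + b = (-3)(2) + 0 = -6
∂L/∂y = 2(y - t) = 2(-6 - 1) = -14
∂y/∂w = x = 2
∂L/∂w = ∂L/∂y · ∂y/∂w = -14 × 2 = -28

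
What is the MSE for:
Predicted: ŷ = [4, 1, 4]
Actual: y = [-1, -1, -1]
MSE = 18

MSE = (1/3)((4--1)² + (1--1)² + (4--1)²) = (1/3)(25 + 4 + 25) = 18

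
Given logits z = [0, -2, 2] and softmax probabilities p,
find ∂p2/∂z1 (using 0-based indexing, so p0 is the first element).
∂p2/∂z1 = -0.01376

p = softmax(z) = [0.1173, 0.01588, 0.8668]
p2 = 0.8668, p1 = 0.01588

∂p2/∂z1 = -p2 × p1 = -0.8668 × 0.01588 = -0.01376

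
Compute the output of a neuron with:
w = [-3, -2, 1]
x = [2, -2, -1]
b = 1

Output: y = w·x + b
y = -2

y = (-3)(2) + (-2)(-2) + (1)(-1) + 1 = -2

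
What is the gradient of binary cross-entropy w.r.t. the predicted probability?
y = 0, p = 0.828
∂L/∂p = 5.814

∂L/∂p = -y/p + (1-y)/(1-p) = 0 + 1/0.172 = 5.814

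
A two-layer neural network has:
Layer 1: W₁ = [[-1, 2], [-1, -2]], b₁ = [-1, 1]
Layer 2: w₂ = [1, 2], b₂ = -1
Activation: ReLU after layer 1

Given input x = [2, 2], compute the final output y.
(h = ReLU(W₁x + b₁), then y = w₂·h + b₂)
y = 0

Layer 1 pre-activation: z₁ = [1, -5]
After ReLU: h = [1, 0]
Layer 2 output: y = 1×1 + 2×0 + -1 = 0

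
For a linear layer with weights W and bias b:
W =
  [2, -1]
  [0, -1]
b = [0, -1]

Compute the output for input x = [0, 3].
y = [-3, -4]

Wx = [2×0 + -1×3, 0×0 + -1×3]
   = [-3, -3]
y = Wx + b = [-3 + 0, -3 + -1] = [-3, -4]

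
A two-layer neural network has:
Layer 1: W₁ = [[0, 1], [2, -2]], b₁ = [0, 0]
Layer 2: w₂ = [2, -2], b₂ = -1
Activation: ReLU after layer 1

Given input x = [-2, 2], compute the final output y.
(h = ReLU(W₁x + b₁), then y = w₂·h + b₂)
y = 3

Layer 1 pre-activation: z₁ = [2, -8]
After ReLU: h = [2, 0]
Layer 2 output: y = 2×2 + -2×0 + -1 = 3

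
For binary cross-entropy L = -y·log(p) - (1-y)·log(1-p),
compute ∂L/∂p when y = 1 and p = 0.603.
∂L/∂p = -1.658

∂L/∂p = -y/p + (1-y)/(1-p) = -1/0.603 + 0 = -1.658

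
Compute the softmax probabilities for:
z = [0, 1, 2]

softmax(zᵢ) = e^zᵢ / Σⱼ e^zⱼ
p = [0.09, 0.2447, 0.6652]

exp(z) = [1, 2.718, 7.389]
Sum = 11.11
p = [0.09, 0.2447, 0.6652]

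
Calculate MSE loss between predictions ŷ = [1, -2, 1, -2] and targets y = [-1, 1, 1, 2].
MSE = 7.25

MSE = (1/4)((1--1)² + (-2-1)² + (1-1)² + (-2-2)²) = (1/4)(4 + 9 + 0 + 16) = 7.25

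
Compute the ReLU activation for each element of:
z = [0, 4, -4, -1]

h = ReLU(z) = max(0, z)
h = [0, 4, 0, 0]

ReLU applied element-wise: max(0,0)=0, max(0,4)=4, max(0,-4)=0, max(0,-1)=0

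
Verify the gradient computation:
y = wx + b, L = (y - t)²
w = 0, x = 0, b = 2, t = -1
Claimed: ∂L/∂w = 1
Incorrect

y = (0)(0) + 2 = 2
∂L/∂y = 2(y - t) = 2(2 - -1) = 6
∂y/∂w = x = 0
∂L/∂w = 6 × 0 = 0

Claimed value: 1
Incorrect: The correct gradient is 0.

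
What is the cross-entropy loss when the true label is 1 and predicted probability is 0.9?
L = 0.1054

L = -1·log(0.9) - 0·log(0.1) = -log(0.9) = 0.1054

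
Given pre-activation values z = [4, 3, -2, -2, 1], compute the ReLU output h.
h = [4, 3, 0, 0, 1]

ReLU applied element-wise: max(0,4)=4, max(0,3)=3, max(0,-2)=0, max(0,-2)=0, max(0,1)=1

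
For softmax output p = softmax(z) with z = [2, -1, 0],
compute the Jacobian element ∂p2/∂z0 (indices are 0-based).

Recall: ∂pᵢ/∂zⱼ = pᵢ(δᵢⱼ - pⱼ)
∂p2/∂z0 = -0.09636

p = softmax(z) = [0.8438, 0.04201, 0.1142]
p2 = 0.1142, p0 = 0.8438

∂p2/∂z0 = -p2 × p0 = -0.1142 × 0.8438 = -0.09636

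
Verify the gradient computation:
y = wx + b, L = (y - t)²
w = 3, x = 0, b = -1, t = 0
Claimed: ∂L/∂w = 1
Incorrect

y = (3)(0) + -1 = -1
∂L/∂y = 2(y - t) = 2(-1 - 0) = -2
∂y/∂w = x = 0
∂L/∂w = -2 × 0 = 0

Claimed value: 1
Incorrect: The correct gradient is 0.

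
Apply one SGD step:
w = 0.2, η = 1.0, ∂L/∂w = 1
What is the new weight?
w_new = -0.8

w_new = w - η·∂L/∂w = 0.2 - 1.0×(1) = 0.2 - (1) = -0.8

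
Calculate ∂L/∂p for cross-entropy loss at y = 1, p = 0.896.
∂L/∂p = -1.116

∂L/∂p = -y/p + (1-y)/(1-p) = -1/0.896 + 0 = -1.116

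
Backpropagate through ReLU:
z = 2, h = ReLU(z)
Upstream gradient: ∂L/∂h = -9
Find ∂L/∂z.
∂L/∂z = -9

h = ReLU(2) = 2
Since z > 0: ∂h/∂z = 1
∂L/∂z = ∂L/∂h · ∂h/∂z = -9 × 1 = -9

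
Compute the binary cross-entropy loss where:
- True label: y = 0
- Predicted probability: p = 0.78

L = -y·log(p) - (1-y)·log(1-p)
L = 1.514

L = -0·log(0.78) - 1·log(0.22) = -log(0.22) = 1.514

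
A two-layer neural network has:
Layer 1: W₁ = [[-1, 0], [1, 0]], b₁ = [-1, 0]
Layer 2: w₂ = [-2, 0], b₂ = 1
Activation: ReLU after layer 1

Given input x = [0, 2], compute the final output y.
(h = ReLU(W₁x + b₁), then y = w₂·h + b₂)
y = 1

Layer 1 pre-activation: z₁ = [-1, 0]
After ReLU: h = [0, 0]
Layer 2 output: y = -2×0 + 0×0 + 1 = 1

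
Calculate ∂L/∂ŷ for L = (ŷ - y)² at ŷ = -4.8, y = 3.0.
∂L/∂ŷ = -15.6

∂L/∂ŷ = 2(ŷ - y) = 2(-4.8 - 3.0) = 2(-7.8) = -15.6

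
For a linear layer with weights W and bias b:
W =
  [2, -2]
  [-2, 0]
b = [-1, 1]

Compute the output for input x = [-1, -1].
y = [-1, 3]

Wx = [2×-1 + -2×-1, -2×-1 + 0×-1]
   = [0, 2]
y = Wx + b = [0 + -1, 2 + 1] = [-1, 3]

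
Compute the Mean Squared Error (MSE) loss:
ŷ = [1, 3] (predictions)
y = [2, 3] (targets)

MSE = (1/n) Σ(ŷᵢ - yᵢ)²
MSE = 0.5

MSE = (1/2)((1-2)² + (3-3)²) = (1/2)(1 + 0) = 0.5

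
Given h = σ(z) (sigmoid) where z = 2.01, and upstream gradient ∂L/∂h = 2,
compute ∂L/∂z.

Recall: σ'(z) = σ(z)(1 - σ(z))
∂L/∂z = 0.2084

σ(2.01) = 0.8818
σ'(2.01) = σ(2.01)(1 - σ(2.01)) = 0.8818 × 0.1182 = 0.1042
∂L/∂z = ∂L/∂h · σ'(z) = 2 × 0.1042 = 0.2084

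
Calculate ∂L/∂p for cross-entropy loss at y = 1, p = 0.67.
∂L/∂p = -1.493

∂L/∂p = -y/p + (1-y)/(1-p) = -1/0.67 + 0 = -1.493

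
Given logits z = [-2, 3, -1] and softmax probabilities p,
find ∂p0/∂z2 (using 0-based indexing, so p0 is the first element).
∂p0/∂z2 = -0.0001175

p = softmax(z) = [0.006573, 0.9756, 0.01787]
p0 = 0.006573, p2 = 0.01787

∂p0/∂z2 = -p0 × p2 = -0.006573 × 0.01787 = -0.0001175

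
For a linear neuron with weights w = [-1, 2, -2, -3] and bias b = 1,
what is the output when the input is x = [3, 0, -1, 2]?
y = -6

y = (-1)(3) + (2)(0) + (-2)(-1) + (-3)(2) + 1 = -6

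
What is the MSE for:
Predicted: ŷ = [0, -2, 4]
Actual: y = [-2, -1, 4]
MSE = 1.667

MSE = (1/3)((0--2)² + (-2--1)² + (4-4)²) = (1/3)(4 + 1 + 0) = 1.667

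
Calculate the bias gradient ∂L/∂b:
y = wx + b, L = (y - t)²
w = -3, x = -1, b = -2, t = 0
∂L/∂b = 2

y = wx + b = (-3)(-1) + -2 = 1
∂L/∂y = 2(y - t) = 2(1 - 0) = 2
∂y/∂b = 1
∂L/∂b = ∂L/∂y · ∂y/∂b = 2 × 1 = 2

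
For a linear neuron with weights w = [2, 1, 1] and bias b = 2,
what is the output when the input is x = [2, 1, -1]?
y = 6

y = (2)(2) + (1)(1) + (1)(-1) + 2 = 6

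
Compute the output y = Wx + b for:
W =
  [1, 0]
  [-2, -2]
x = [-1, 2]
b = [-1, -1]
y = [-2, -3]

Wx = [1×-1 + 0×2, -2×-1 + -2×2]
   = [-1, -2]
y = Wx + b = [-1 + -1, -2 + -1] = [-2, -3]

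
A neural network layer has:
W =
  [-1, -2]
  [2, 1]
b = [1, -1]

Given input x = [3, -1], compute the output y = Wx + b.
y = [0, 4]

Wx = [-1×3 + -2×-1, 2×3 + 1×-1]
   = [-1, 5]
y = Wx + b = [-1 + 1, 5 + -1] = [0, 4]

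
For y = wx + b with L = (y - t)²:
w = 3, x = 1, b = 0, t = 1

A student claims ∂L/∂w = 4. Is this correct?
Correct

y = (3)(1) + 0 = 3
∂L/∂y = 2(y - t) = 2(3 - 1) = 4
∂y/∂w = x = 1
∂L/∂w = 4 × 1 = 4

Claimed value: 4
Correct: The correct gradient is 4.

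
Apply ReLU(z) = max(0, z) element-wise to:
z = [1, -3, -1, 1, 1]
h = [1, 0, 0, 1, 1]

ReLU applied element-wise: max(0,1)=1, max(0,-3)=0, max(0,-1)=0, max(0,1)=1, max(0,1)=1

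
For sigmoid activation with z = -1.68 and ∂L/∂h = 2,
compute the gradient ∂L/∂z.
∂L/∂z = 0.2648

σ(-1.68) = 0.1571
σ'(-1.68) = σ(-1.68)(1 - σ(-1.68)) = 0.1571 × 0.8429 = 0.1324
∂L/∂z = ∂L/∂h · σ'(z) = 2 × 0.1324 = 0.2648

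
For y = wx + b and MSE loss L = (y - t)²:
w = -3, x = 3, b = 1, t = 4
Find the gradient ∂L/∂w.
∂L/∂w = -72

y = wx + b = (-3)(3) + 1 = -8
∂L/∂y = 2(y - t) = 2(-8 - 4) = -24
∂y/∂w = x = 3
∂L/∂w = ∂L/∂y · ∂y/∂w = -24 × 3 = -72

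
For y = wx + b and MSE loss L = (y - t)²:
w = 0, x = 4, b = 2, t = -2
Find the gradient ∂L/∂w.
∂L/∂w = 32

y = wx + b = (0)(4) + 2 = 2
∂L/∂y = 2(y - t) = 2(2 - -2) = 8
∂y/∂w = x = 4
∂L/∂w = ∂L/∂y · ∂y/∂w = 8 × 4 = 32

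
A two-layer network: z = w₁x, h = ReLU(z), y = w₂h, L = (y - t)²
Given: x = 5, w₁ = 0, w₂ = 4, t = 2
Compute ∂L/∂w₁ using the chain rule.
∂L/∂w₁ = 0

Forward pass:
z = w₁x = 0×5 = 0
h = ReLU(0) = 0
y = w₂h = 4×0 = 0

Backward pass:
∂L/∂y = 2(y - t) = 2(0 - 2) = -4
∂y/∂h = w₂ = 4
∂h/∂z = 0 (ReLU derivative)
∂z/∂w₁ = x = 5

∂L/∂w₁ = -4 × 4 × 0 × 5 = 0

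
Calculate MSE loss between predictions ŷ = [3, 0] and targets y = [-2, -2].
MSE = 14.5

MSE = (1/2)((3--2)² + (0--2)²) = (1/2)(25 + 4) = 14.5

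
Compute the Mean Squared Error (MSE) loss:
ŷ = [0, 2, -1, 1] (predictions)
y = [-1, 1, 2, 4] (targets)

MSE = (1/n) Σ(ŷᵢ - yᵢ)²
MSE = 5

MSE = (1/4)((0--1)² + (2-1)² + (-1-2)² + (1-4)²) = (1/4)(1 + 1 + 9 + 9) = 5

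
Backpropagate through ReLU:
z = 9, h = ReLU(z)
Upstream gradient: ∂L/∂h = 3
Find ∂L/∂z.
∂L/∂z = 3

h = ReLU(9) = 9
Since z > 0: ∂h/∂z = 1
∂L/∂z = ∂L/∂h · ∂h/∂z = 3 × 1 = 3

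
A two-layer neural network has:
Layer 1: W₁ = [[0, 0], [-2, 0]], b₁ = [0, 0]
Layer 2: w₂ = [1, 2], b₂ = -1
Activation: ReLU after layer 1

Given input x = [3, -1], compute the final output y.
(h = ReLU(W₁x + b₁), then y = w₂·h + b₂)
y = -1

Layer 1 pre-activation: z₁ = [0, -6]
After ReLU: h = [0, 0]
Layer 2 output: y = 1×0 + 2×0 + -1 = -1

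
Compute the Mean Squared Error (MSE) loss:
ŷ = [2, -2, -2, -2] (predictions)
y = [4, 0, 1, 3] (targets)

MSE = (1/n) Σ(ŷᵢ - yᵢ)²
MSE = 10.5

MSE = (1/4)((2-4)² + (-2-0)² + (-2-1)² + (-2-3)²) = (1/4)(4 + 4 + 9 + 25) = 10.5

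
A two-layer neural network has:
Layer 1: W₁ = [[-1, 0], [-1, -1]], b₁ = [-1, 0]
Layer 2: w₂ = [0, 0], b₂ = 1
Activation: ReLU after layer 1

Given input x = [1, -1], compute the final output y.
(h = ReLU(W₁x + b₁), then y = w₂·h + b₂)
y = 1

Layer 1 pre-activation: z₁ = [-2, 0]
After ReLU: h = [0, 0]
Layer 2 output: y = 0×0 + 0×0 + 1 = 1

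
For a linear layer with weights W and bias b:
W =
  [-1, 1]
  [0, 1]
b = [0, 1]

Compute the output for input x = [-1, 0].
y = [1, 1]

Wx = [-1×-1 + 1×0, 0×-1 + 1×0]
   = [1, 0]
y = Wx + b = [1 + 0, 0 + 1] = [1, 1]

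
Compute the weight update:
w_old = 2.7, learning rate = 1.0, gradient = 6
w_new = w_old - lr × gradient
w_new = -3.3

w_new = w - η·∂L/∂w = 2.7 - 1.0×(6) = 2.7 - (6) = -3.3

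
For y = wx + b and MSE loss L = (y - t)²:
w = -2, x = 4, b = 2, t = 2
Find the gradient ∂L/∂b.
∂L/∂b = -16

y = wx + b = (-2)(4) + 2 = -6
∂L/∂y = 2(y - t) = 2(-6 - 2) = -16
∂y/∂b = 1
∂L/∂b = ∂L/∂y · ∂y/∂b = -16 × 1 = -16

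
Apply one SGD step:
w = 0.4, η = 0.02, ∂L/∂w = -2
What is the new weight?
w_new = 0.44

w_new = w - η·∂L/∂w = 0.4 - 0.02×(-2) = 0.4 - (-0.04) = 0.44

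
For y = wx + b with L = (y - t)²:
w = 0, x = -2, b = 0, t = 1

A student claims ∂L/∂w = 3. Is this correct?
Incorrect

y = (0)(-2) + 0 = 0
∂L/∂y = 2(y - t) = 2(0 - 1) = -2
∂y/∂w = x = -2
∂L/∂w = -2 × -2 = 4

Claimed value: 3
Incorrect: The correct gradient is 4.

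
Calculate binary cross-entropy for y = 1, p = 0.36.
L = 1.022

L = -1·log(0.36) - 0·log(0.64) = -log(0.36) = 1.022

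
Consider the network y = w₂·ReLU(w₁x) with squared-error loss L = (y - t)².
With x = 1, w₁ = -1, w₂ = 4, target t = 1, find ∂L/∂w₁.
∂L/∂w₁ = 0

Forward pass:
z = w₁x = -1×1 = -1
h = ReLU(-1) = 0
y = w₂h = 4×0 = 0

Backward pass:
∂L/∂y = 2(y - t) = 2(0 - 1) = -2
∂y/∂h = w₂ = 4
∂h/∂z = 0 (ReLU derivative)
∂z/∂w₁ = x = 1

∂L/∂w₁ = -2 × 4 × 0 × 1 = 0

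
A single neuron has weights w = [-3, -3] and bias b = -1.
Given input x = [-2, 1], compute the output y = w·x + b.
y = 2

y = (-3)(-2) + (-3)(1) + -1 = 2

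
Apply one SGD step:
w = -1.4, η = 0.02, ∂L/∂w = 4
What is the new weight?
w_new = -1.48

w_new = w - η·∂L/∂w = -1.4 - 0.02×(4) = -1.4 - (0.08) = -1.48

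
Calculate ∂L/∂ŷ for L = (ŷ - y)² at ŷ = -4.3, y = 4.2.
∂L/∂ŷ = -17.0

∂L/∂ŷ = 2(ŷ - y) = 2(-4.3 - 4.2) = 2(-8.5) = -17.0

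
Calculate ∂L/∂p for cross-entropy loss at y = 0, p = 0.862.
∂L/∂p = 7.246

∂L/∂p = -y/p + (1-y)/(1-p) = 0 + 1/0.138 = 7.246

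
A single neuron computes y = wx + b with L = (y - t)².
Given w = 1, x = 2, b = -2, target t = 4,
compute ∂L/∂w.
∂L/∂w = -16

y = wx + b = (1)(2) + -2 = 0
∂L/∂y = 2(y - t) = 2(0 - 4) = -8
∂y/∂w = x = 2
∂L/∂w = ∂L/∂y · ∂y/∂w = -8 × 2 = -16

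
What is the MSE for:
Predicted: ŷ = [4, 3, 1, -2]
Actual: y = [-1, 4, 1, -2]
MSE = 6.5

MSE = (1/4)((4--1)² + (3-4)² + (1-1)² + (-2--2)²) = (1/4)(25 + 1 + 0 + 0) = 6.5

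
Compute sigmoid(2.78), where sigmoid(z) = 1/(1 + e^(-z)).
0.9416

sigmoid(2.78) = 1/(1 + e^(-2.78)) = 1/(1 + 0.06204) = 0.9416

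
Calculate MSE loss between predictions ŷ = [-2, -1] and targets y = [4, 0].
MSE = 18.5

MSE = (1/2)((-2-4)² + (-1-0)²) = (1/2)(36 + 1) = 18.5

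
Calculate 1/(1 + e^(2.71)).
0.06239

sigmoid(-2.71) = 1/(1 + e^(2.71)) = 1/(1 + 15.03) = 0.06239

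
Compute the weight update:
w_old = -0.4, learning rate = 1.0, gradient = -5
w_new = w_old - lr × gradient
w_new = 4.6

w_new = w - η·∂L/∂w = -0.4 - 1.0×(-5) = -0.4 - (-5) = 4.6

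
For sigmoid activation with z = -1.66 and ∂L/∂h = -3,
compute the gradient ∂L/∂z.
∂L/∂z = -0.4027

σ(-1.66) = 0.1598
σ'(-1.66) = σ(-1.66)(1 - σ(-1.66)) = 0.1598 × 0.8402 = 0.1342
∂L/∂z = ∂L/∂h · σ'(z) = -3 × 0.1342 = -0.4027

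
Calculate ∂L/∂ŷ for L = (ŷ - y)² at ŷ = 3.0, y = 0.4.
∂L/∂ŷ = 5.2

∂L/∂ŷ = 2(ŷ - y) = 2(3.0 - 0.4) = 2(2.6) = 5.2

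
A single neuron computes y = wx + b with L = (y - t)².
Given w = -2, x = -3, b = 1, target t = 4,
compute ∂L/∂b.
∂L/∂b = 6

y = wx + b = (-2)(-3) + 1 = 7
∂L/∂y = 2(y - t) = 2(7 - 4) = 6
∂y/∂b = 1
∂L/∂b = ∂L/∂y · ∂y/∂b = 6 × 1 = 6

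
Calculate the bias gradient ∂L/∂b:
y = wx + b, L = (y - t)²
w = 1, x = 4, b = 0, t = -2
∂L/∂b = 12

y = wx + b = (1)(4) + 0 = 4
∂L/∂y = 2(y - t) = 2(4 - -2) = 12
∂y/∂b = 1
∂L/∂b = ∂L/∂y · ∂y/∂b = 12 × 1 = 12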